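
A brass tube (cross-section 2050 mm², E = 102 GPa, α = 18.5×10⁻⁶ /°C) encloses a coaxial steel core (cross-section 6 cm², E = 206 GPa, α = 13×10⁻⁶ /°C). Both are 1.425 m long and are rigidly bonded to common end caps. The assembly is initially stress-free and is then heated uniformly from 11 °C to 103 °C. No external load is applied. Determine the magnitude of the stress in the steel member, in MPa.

σ ≈ 65.5 MPa (tensile)

The brass has the larger α, so on heating it would change length more than the steel if both were free. The rigid plates force a common final length, so the brass is put into compression and the steel into tension, with equal and opposite forces P (no external load).
Setting the final lengths equal and cancelling L: (α₁ − α₂)ΔT = P/(A₁E₁) + P/(A₂E₂).
|α₁ − α₂|·ΔT = 5.5×10⁻⁶ × 92 = 0.000506.
1/(A₁E₁) + 1/(A₂E₂) = 1/(2050×102×10³) + 1/(600×206×10³) = 1.287×10⁻⁸ N⁻¹.
So P = 0.000506 / 1.287×10⁻⁸ = 39.31 kN.
σ_{steel} = P/A₂ = 39310/600 = 65.51 MPa, tensile.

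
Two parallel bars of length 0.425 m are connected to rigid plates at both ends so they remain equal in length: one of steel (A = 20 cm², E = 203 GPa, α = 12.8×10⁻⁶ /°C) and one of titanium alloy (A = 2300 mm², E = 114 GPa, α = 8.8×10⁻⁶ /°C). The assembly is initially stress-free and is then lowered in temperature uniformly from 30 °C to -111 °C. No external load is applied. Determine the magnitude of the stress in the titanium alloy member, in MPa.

σ ≈ 39.1 MPa (compressive)

Both members must finish at the same length. With the larger α, the steel tends to over-contract; the plates restrain it, putting the steel in tension and the titanium alloy in compression. With no external load the two internal forces are equal and opposite, magnitude P.
Setting the final lengths equal and cancelling L: (α₁ − α₂)ΔT = P/(A₁E₁) + P/(A₂E₂).
|α₁ − α₂|·ΔT = 4×10⁻⁶ × 141 = 0.000564.
1/(A₁E₁) + 1/(A₂E₂) = 1/(2000×203×10³) + 1/(2300×114×10³) = 6.277×10⁻⁹ N⁻¹.
P = 0.000564 / 6.277×10⁻⁹ = 89850 N = 89.85 kN.
σ_{titanium alloy} = P/A₂ = 89850/2300 = 39.07 MPa, compressive.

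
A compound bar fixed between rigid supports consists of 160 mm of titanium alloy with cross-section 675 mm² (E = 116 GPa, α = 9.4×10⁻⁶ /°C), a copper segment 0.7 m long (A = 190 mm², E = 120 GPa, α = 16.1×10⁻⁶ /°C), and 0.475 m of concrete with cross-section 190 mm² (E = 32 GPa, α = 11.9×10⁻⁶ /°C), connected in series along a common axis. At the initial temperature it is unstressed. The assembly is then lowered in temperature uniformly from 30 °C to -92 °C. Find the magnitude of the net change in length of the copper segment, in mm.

Free thermal contraction of the whole bar: Σ αᵢΔT Lᵢ = 9.4×10⁻⁶×122×160 + 16.1×10⁻⁶×122×700 + 11.9×10⁻⁶×122×475 = 2.248 mm.
Since the ends are fixed, an axial force P builds up, equal in every segment, with P · Σ Lᵢ/(AᵢEᵢ) = δ_free.
The series flexibility is Σ Lᵢ/(AᵢEᵢ) = 160/(675×116×10³) + 700/(190×120×10³) + 475/(190×32×10³) = 0.0001109 mm/N.
Hence P = δ_free / Σ(L/AE) = 2.248/0.0001109 = 20.28 kN (tensile).
For the copper segment, free thermal change = 16.1×10⁻⁶×122×700 = 1.375 mm and elastic change from P = 20280×700/(190×120×10³) = 0.6225 mm; these oppose, so the net change is 0.752 mm (segment shortens).

|ΔL| ≈ 0.752 mm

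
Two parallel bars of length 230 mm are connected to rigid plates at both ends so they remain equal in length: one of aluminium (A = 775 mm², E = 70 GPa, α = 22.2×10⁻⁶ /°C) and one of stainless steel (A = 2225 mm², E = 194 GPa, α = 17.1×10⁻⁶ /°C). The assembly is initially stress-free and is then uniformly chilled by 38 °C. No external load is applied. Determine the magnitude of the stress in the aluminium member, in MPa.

σ ≈ 12.1 MPa (tensile)

The aluminium has the larger α, so on cooling it would change length more than the stainless steel if both were free. The rigid plates force a common final length, so the aluminium is put into tension and the stainless steel into compression, with equal and opposite forces P (no external load).
Setting the final lengths equal and cancelling L: (α₁ − α₂)ΔT = P/(A₁E₁) + P/(A₂E₂).
|α₁ − α₂|·ΔT = 5.1×10⁻⁶ × 38 = 0.0001938.
1/(A₁E₁) + 1/(A₂E₂) = 1/(775×70×10³) + 1/(2225×194×10³) = 2.075×10⁻⁸ N⁻¹.
P = 0.0001938 / 2.075×10⁻⁸ = 9340 N = 9.34 kN.
σ_{aluminium} = P/A₁ = 9340/775 = 12.05 MPa, tensile.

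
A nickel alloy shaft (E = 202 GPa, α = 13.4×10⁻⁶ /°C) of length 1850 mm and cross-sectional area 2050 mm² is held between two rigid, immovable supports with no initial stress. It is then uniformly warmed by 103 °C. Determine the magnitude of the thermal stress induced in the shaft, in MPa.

σ ≈ 279 MPa (compressive)

With length fixed, the mechanical strain must cancel the thermal strain αΔT = 13.4×10⁻⁶ × 103 = 1380.2×10⁻⁶.
Hence σ = E·αΔT = 202×10³ × 1380.2×10⁻⁶ = 278.8 MPa, compressive.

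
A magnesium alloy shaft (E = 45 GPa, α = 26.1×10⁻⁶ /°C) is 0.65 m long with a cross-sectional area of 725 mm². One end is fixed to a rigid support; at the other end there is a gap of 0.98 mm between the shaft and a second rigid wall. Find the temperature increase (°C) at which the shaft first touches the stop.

ΔT ≈ 57.8 °C

The gap closes when αΔT L = 0.98 mm, since the shaft is still unstressed at that instant.
ΔT = 0.98 / (26.1×10⁻⁶ × 650) = 57.77 °C.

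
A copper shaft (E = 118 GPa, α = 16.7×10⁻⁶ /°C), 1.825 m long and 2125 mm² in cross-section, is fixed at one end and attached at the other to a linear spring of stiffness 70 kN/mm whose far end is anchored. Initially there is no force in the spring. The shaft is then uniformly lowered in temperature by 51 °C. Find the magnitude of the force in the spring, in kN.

The unrestrained thermal change is αΔT L = 16.7×10⁻⁶ × 51 × 1825 = 1.554 mm.
Let P be the tensile force in the spring. The shaft extends elastically by PL/(AE) and the spring stretches by P/k; together these equal δ_free.
P [ L/(AE) + 1/k ] = δ_free → P [ 1825/(2125×118×10³) + 1/(70×10³) ] = 1.554.
P = 1.554 / 2.156×10⁻⁵ = 72080 N.

P ≈ 72.1 kN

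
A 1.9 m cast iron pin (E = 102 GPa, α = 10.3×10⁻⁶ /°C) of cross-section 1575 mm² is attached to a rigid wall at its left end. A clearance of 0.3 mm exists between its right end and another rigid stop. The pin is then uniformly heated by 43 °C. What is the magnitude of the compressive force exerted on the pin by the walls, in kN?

Unrestrained expansion: δ_free = αΔT L = 10.3×10⁻⁶ × 43 × 1900 = 0.8415 mm.
The gap closes (δ_free > 0.3 mm) and the wall then resists a further 0.8415 − 0.3 = 0.5415 mm of expansion.
Compatibility: PL/(AE) = 0.5415 mm, so σ = P/A = E × (0.5415/1900) = 29.07 MPa.
P = σA = 29.07 × 1575 = 45.79 kN.

P ≈ 45.8 kN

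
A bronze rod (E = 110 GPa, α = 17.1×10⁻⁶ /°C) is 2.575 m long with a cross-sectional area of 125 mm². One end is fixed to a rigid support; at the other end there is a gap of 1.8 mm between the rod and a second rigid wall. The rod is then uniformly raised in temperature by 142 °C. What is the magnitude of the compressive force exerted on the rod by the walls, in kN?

Free thermal elongation = αΔT L = 17.1×10⁻⁶ × 142 × 2575 = 6.253 mm.
The gap closes (δ_free > 1.8 mm) and the wall then resists a further 6.253 − 1.8 = 4.453 mm of expansion.
That suppressed elongation corresponds to σ = E·Δ/L = 110×10³ × 4.453/2575 = 190.2 MPa.
Force on the wall = σA = 190.2 × 125 mm² = 23.78 kN.

P ≈ 23.8 kN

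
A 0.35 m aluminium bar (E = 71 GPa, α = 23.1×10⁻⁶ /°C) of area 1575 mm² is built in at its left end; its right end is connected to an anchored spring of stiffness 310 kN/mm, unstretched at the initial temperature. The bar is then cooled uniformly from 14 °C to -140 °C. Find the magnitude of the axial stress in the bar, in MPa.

If the spring were absent the bar would shorten by αΔT L = 23.1×10⁻⁶ × 154 × 350 = 1.245 mm.
With a force P in the spring, the elastic change of the bar is PL/(AE) and that of the spring is P/k; compatibility requires their sum to equal δ_free.
So P = δ_free / [L/(AE) + 1/k] = 1.245 / [ 350/(1575×71×10³) + 1/(310×10³) ].
P = 1.245 / 6.356×10⁻⁶ = 195900 N.
σ = P/A = 195900/1575 = 124.4 MPa.

σ ≈ 124 MPa (tensile)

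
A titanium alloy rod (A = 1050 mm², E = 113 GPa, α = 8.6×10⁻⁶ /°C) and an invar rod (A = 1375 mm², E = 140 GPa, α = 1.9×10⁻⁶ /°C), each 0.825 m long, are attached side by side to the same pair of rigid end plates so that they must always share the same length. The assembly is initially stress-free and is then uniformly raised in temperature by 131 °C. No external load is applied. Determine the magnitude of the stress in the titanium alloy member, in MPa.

σ ≈ 61.4 MPa (compressive)

Both members must finish at the same length. With the larger α, the titanium alloy tends to over-expand; the plates restrain it, putting the titanium alloy in compression and the invar in tension. With no external load the two internal forces are equal and opposite, magnitude P.
Compatibility of the two members (thermal + elastic change equal): (α₁ − α₂)ΔT = P·[1/(A₁E₁) + 1/(A₂E₂)].
|α₁ − α₂|·ΔT = 6.7×10⁻⁶ × 131 = 0.0008777.
1/(A₁E₁) + 1/(A₂E₂) = 1/(1050×113×10³) + 1/(1375×140×10³) = 1.362×10⁻⁸ N⁻¹.
So P = 0.0008777 / 1.362×10⁻⁸ = 64.43 kN.
σ_{titanium alloy} = P/A₁ = 64430/1050 = 61.36 MPa, compressive.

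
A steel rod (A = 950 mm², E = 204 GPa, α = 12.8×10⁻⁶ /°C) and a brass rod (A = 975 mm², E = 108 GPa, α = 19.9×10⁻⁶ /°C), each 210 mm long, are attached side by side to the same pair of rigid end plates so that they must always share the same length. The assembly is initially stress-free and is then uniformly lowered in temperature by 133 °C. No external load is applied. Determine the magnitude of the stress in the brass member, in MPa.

σ ≈ 66.1 MPa (tensile)

The brass has the larger α, so on cooling it would change length more than the steel if both were free. The rigid plates force a common final length, so the brass is put into tension and the steel into compression, with equal and opposite forces P (no external load).
Compatibility of the two members (thermal + elastic change equal): (α₁ − α₂)ΔT = P·[1/(A₁E₁) + 1/(A₂E₂)].
|α₁ − α₂|·ΔT = 7.1×10⁻⁶ × 133 = 0.0009443.
1/(A₁E₁) + 1/(A₂E₂) = 1/(950×204×10³) + 1/(975×108×10³) = 1.466×10⁻⁸ N⁻¹.
So P = 0.0009443 / 1.466×10⁻⁸ = 64.43 kN.
σ_{brass} = P/A₂ = 64430/975 = 66.08 MPa, tensile.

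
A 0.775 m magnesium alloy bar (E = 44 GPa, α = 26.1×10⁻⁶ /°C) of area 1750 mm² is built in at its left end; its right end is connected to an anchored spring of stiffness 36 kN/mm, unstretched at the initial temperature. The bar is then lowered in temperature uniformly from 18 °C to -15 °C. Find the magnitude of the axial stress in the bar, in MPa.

Free thermal contraction: δ_free = αΔT L = 26.1×10⁻⁶ × 33 × 775 = 0.6675 mm.
Let P be the tensile force in the spring. The bar extends elastically by PL/(AE) and the spring stretches by P/k; together these equal δ_free.
P [ L/(AE) + 1/k ] = δ_free → P [ 775/(1750×44×10³) + 1/(36×10³) ] = 0.6675.
P = 0.6675 / 3.784×10⁻⁵ = 17640 N.
σ = P/A = 17640/1750 = 10.08 MPa.

σ ≈ 10.1 MPa (tensile)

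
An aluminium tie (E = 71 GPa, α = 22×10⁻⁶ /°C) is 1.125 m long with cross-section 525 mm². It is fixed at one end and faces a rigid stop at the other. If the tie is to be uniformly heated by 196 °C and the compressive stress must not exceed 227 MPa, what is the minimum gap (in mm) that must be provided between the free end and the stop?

g ≈ 1.25 mm

Free expansion if unrestrained: δ_free = αΔT L = 22×10⁻⁶ × 196 × 1125 = 4.851 mm.
A stress of 227 MPa corresponds to the wall pushing the tie back by σL/E = 227×1125/(71×10³) = 3.597 mm.
So the gap has to take up the difference, g_min = δ_free − σL/E = 4.851 − 3.597 = 1.254 mm.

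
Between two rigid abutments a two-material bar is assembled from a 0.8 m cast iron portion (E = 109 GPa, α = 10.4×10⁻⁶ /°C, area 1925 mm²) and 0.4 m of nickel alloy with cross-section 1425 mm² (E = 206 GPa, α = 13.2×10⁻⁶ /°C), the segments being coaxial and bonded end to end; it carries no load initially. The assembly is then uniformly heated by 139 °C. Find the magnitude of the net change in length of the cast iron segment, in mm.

If the supports were absent, the total length change would be Σ αᵢΔT Lᵢ = 10.4×10⁻⁶×139×800 + 13.2×10⁻⁶×139×400 = 1.89 mm.
The rigid supports impose zero overall length change; the single axial force P common to all segments must satisfy P Σ Lᵢ/(AᵢEᵢ) = δ_free.
Σ Lᵢ/(AᵢEᵢ) = 800/(1925×109×10³) + 400/(1425×206×10³) = 5.175×10⁻⁶ mm/N.
P = 1.89 / 5.175×10⁻⁶ = 365300 N = 365.3 kN, compressive.
For the cast iron segment, free thermal change = 10.4×10⁻⁶×139×800 = 1.156 mm and elastic change from P = 365300×800/(1925×109×10³) = 1.393 mm; these oppose, so the net change is 0.236 mm (segment shortens).

|ΔL| ≈ 0.236 mm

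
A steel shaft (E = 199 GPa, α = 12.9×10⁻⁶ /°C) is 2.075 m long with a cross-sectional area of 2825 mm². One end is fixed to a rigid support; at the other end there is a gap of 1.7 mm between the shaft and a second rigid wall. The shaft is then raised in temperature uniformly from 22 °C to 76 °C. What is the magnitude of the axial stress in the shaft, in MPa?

Unrestrained expansion: δ_free = αΔT L = 12.9×10⁻⁶ × 54 × 2075 = 1.445 mm.
Since δ_free = 1.45 mm is less than the 1.7 mm gap, the shaft never touches the wall. No axial force develops.

σ ≈ 0 MPa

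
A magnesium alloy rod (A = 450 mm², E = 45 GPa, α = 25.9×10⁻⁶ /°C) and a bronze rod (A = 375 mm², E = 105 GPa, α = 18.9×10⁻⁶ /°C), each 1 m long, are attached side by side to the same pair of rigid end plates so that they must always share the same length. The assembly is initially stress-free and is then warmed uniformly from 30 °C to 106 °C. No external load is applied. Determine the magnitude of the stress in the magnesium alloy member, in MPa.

Equilibrium of a rigid end plate with no external load gives equal and opposite internal forces ±P in the two members. Since α_{magnesium alloy} > α_{bronze}, heating drives the magnesium alloy into compression and the bronze into tension.
Compatibility of the two members (thermal + elastic change equal): (α₁ − α₂)ΔT = P·[1/(A₁E₁) + 1/(A₂E₂)].
|α₁ − α₂|·ΔT = 7×10⁻⁶ × 76 = 0.000532.
1/(A₁E₁) + 1/(A₂E₂) = 1/(450×45×10³) + 1/(375×105×10³) = 7.478×10⁻⁸ N⁻¹.
P = 0.000532 / 7.478×10⁻⁸ = 7114 N = 7.114 kN.
σ_{magnesium alloy} = P/A₁ = 7114/450 = 15.81 MPa, compressive.

σ ≈ 15.8 MPa (compressive)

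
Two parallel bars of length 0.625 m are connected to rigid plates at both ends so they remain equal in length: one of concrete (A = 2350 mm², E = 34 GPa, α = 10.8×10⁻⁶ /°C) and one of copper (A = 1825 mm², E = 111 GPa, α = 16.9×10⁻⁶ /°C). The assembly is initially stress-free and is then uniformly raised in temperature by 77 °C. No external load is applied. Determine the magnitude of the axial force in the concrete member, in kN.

Both members must finish at the same length. With the larger α, the copper tends to over-expand; the plates restrain it, putting the copper in compression and the concrete in tension. With no external load the two internal forces are equal and opposite, magnitude P.
Equating the net (thermal + elastic) strains gives |α₁ − α₂|·ΔT = P·[1/(A₁E₁) + 1/(A₂E₂)].
|α₁ − α₂|·ΔT = 6.1×10⁻⁶ × 77 = 0.0004697.
1/(A₁E₁) + 1/(A₂E₂) = 1/(2350×34×10³) + 1/(1825×111×10³) = 1.745×10⁻⁸ N⁻¹.
So P = 0.0004697 / 1.745×10⁻⁸ = 26.91 kN.

P ≈ 26.9 kN (tensile in the concrete)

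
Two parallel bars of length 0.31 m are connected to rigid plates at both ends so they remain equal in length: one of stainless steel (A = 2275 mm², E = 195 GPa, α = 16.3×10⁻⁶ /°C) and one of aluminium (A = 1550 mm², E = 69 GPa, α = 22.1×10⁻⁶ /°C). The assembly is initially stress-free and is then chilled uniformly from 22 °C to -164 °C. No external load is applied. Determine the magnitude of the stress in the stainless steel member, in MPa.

The aluminium has the larger α, so on cooling it would change length more than the stainless steel if both were free. The rigid plates force a common final length, so the aluminium is put into tension and the stainless steel into compression, with equal and opposite forces P (no external load).
Equating the net (thermal + elastic) strains gives |α₁ − α₂|·ΔT = P·[1/(A₁E₁) + 1/(A₂E₂)].
|α₁ − α₂|·ΔT = 5.8×10⁻⁶ × 186 = 0.001079.
1/(A₁E₁) + 1/(A₂E₂) = 1/(2275×195×10³) + 1/(1550×69×10³) = 1.16×10⁻⁸ N⁻¹.
P = 0.001079 / 1.16×10⁻⁸ = 92970 N = 92.97 kN.
σ_{stainless steel} = P/A₁ = 92970/2275 = 40.86 MPa, compressive.

σ ≈ 40.9 MPa (compressive)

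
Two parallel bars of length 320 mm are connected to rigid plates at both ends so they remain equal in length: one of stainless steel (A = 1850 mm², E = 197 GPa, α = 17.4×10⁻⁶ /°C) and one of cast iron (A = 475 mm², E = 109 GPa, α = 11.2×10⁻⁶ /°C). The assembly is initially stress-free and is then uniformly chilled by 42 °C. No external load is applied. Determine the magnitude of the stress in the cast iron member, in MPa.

Both members must finish at the same length. With the larger α, the stainless steel tends to over-contract; the plates restrain it, putting the stainless steel in tension and the cast iron in compression. With no external load the two internal forces are equal and opposite, magnitude P.
Equating the net (thermal + elastic) strains gives |α₁ − α₂|·ΔT = P·[1/(A₁E₁) + 1/(A₂E₂)].
|α₁ − α₂|·ΔT = 6.2×10⁻⁶ × 42 = 0.0002604.
1/(A₁E₁) + 1/(A₂E₂) = 1/(1850×197×10³) + 1/(475×109×10³) = 2.206×10⁻⁸ N⁻¹.
So P = 0.0002604 / 2.206×10⁻⁸ = 11.81 kN.
σ_{cast iron} = P/A₂ = 11810/475 = 24.85 MPa, compressive.

σ ≈ 24.9 MPa (compressive)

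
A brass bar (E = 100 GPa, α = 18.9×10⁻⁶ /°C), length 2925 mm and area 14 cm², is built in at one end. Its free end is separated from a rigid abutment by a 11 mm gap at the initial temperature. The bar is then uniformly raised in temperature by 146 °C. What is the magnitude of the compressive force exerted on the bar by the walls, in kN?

Free thermal elongation = αΔT L = 18.9×10⁻⁶ × 146 × 2925 = 8.071 mm.
This is smaller than the 11 mm clearance, so the bar expands freely without reaching the stop — the stress is zero.

P ≈ 0 kN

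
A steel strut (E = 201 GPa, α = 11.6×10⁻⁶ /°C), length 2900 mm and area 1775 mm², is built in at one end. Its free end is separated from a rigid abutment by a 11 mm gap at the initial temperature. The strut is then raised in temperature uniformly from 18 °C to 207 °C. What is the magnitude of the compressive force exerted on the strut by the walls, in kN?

P ≈ 0 kN

Unrestrained expansion: δ_free = αΔT L = 11.6×10⁻⁶ × 189 × 2900 = 6.358 mm.
This is smaller than the 11 mm clearance, so the strut expands freely without reaching the stop — the stress is zero.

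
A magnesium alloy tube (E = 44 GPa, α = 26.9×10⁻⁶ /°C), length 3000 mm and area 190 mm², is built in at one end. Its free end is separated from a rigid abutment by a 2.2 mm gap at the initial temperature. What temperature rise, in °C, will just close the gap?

The gap closes when αΔT L = 2.2 mm, since the tube is still unstressed at that instant.
So ΔT = g/(αL) = 2.2/(26.9×10⁻⁶ × 3000) = 27.26 °C.

ΔT ≈ 27.3 °C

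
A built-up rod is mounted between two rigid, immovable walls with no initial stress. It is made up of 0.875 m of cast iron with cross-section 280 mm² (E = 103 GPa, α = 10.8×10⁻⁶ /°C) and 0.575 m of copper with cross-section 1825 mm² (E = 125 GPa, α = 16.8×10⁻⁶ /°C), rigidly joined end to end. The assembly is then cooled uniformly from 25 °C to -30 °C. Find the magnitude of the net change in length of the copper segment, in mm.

|ΔL| ≈ 0.451 mm

With the walls removed the bar would change length by δ_free = Σ αᵢΔT Lᵢ = 10.8×10⁻⁶×55×875 + 16.8×10⁻⁶×55×575 = 1.051 mm.
Since the ends are fixed, an axial force P builds up, equal in every segment, with P · Σ Lᵢ/(AᵢEᵢ) = δ_free.
Σ Lᵢ/(AᵢEᵢ) = 875/(280×103×10³) + 575/(1825×125×10³) = 3.286×10⁻⁵ mm/N.
P = 1.051 / 3.286×10⁻⁵ = 31990 N = 31.99 kN, tensile.
For the copper segment, free thermal change = 16.8×10⁻⁶×55×575 = 0.5313 mm and elastic change from P = 31990×575/(1825×125×10³) = 0.08062 mm; these oppose, so the net change is 0.451 mm (segment shortens).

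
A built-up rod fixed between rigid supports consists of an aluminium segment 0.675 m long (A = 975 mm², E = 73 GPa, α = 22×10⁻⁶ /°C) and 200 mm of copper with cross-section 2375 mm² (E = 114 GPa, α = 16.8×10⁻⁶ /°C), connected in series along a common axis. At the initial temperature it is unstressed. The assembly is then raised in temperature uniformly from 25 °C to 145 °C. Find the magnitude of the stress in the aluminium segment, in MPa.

σ ≈ 219 MPa (compressive)

With the walls removed the bar would change length by δ_free = Σ αᵢΔT Lᵢ = 22×10⁻⁶×120×675 + 16.8×10⁻⁶×120×200 = 2.185 mm.
The rigid supports impose zero overall length change; the single axial force P common to all segments must satisfy P Σ Lᵢ/(AᵢEᵢ) = δ_free.
Σ Lᵢ/(AᵢEᵢ) = 675/(975×73×10³) + 200/(2375×114×10³) = 1.022×10⁻⁵ mm/N.
P = 2.185 / 1.022×10⁻⁵ = 213800 N = 213.8 kN, compressive.
σ_{aluminium} = P / A = 213800 / 975 = 219.2 MPa.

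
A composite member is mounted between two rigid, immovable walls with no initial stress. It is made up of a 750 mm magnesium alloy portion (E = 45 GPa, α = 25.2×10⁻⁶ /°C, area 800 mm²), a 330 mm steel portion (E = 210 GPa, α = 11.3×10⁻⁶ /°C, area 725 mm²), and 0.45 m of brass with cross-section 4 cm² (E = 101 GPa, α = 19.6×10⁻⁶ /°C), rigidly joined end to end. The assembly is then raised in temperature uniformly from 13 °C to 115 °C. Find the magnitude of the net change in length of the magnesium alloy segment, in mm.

If the supports were absent, the total length change would be Σ αᵢΔT Lᵢ = 25.2×10⁻⁶×102×750 + 11.3×10⁻⁶×102×330 + 19.6×10⁻⁶×102×450 = 3.208 mm.
Since the ends are fixed, an axial force P builds up, equal in every segment, with P · Σ Lᵢ/(AᵢEᵢ) = δ_free.
The series flexibility is Σ Lᵢ/(AᵢEᵢ) = 750/(800×45×10³) + 330/(725×210×10³) + 450/(400×101×10³) = 3.414×10⁻⁵ mm/N.
P = 3.208 / 3.414×10⁻⁵ = 93960 N = 93.96 kN, compressive.
For the magnesium alloy segment, free thermal change = 25.2×10⁻⁶×102×750 = 1.928 mm and elastic change from P = 93960×750/(800×45×10³) = 1.958 mm; these oppose, so the net change is 0.0297 mm (segment shortens).

|ΔL| ≈ 0.0297 mm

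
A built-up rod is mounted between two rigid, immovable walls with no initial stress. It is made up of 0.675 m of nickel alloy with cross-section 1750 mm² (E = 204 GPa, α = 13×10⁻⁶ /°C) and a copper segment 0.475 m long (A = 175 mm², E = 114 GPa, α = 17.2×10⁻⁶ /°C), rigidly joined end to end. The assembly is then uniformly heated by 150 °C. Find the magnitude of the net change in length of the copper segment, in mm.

|ΔL| ≈ 1.13 mm

With the walls removed the bar would change length by δ_free = Σ αᵢΔT Lᵢ = 13×10⁻⁶×150×675 + 17.2×10⁻⁶×150×475 = 2.542 mm.
Since the ends are fixed, an axial force P builds up, equal in every segment, with P · Σ Lᵢ/(AᵢEᵢ) = δ_free.
Σ Lᵢ/(AᵢEᵢ) = 675/(1750×204×10³) + 475/(175×114×10³) = 2.57×10⁻⁵ mm/N.
So P = 2.542 / 2.57×10⁻⁵ = 98.9 kN, compressive.
For the copper segment, free thermal change = 17.2×10⁻⁶×150×475 = 1.225 mm and elastic change from P = 98900×475/(175×114×10³) = 2.355 mm; these oppose, so the net change is 1.13 mm (segment shortens).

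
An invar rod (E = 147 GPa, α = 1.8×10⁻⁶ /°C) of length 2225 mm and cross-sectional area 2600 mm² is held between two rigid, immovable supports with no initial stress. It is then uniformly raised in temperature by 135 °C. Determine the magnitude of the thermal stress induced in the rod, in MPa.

With length fixed, the mechanical strain must cancel the thermal strain αΔT = 1.8×10⁻⁶ × 135 = 243×10⁻⁶.
σ = EαΔT = 147×10³ × 1.8×10⁻⁶ × 135 = 35.72 MPa (compressive; the rod is trying to expand).

σ ≈ 35.7 MPa (compressive)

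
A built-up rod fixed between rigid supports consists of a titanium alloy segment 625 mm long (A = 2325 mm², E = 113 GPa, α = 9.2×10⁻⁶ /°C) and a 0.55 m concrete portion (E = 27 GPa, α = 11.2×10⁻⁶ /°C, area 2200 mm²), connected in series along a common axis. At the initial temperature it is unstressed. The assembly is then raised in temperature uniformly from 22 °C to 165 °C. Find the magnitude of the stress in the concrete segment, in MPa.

σ ≈ 66.5 MPa (compressive)

Free thermal expansion of the whole bar: Σ αᵢΔT Lᵢ = 9.2×10⁻⁶×143×625 + 11.2×10⁻⁶×143×550 = 1.703 mm.
The rigid supports impose zero overall length change; the single axial force P common to all segments must satisfy P Σ Lᵢ/(AᵢEᵢ) = δ_free.
Σ Lᵢ/(AᵢEᵢ) = 625/(2325×113×10³) + 550/(2200×27×10³) = 1.164×10⁻⁵ mm/N.
Hence P = δ_free / Σ(L/AE) = 1.703/1.164×10⁻⁵ = 146.3 kN (compressive).
σ_{concrete} = P / A = 146300 / 2200 = 66.52 MPa.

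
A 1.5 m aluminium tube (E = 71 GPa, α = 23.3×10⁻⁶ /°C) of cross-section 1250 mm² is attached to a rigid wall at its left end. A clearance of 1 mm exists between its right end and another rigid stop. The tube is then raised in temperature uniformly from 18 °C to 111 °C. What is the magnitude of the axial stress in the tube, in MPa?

σ ≈ 107 MPa (compressive)

If the wall were absent the tube would grow by αΔT L = 23.3×10⁻⁶ × 93 × 1500 = 3.25 mm.
This exceeds the 1 mm gap, so the wall pushes back. The portion of expansion that must be recovered elastically is δ_free − gap = 3.25 − 1 = 2.25 mm.
Compatibility: PL/(AE) = 2.25 mm, so σ = P/A = E × (2.25/1500) = 106.5 MPa.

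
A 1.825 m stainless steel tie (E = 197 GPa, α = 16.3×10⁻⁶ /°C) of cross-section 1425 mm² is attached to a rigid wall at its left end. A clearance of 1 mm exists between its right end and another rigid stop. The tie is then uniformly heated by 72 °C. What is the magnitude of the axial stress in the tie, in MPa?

If the wall were absent the tie would grow by αΔT L = 16.3×10⁻⁶ × 72 × 1825 = 2.142 mm.
This exceeds the 1 mm gap, so the wall pushes back. The portion of expansion that must be recovered elastically is δ_free − gap = 2.142 − 1 = 1.142 mm.
Compatibility: PL/(AE) = 1.142 mm, so σ = P/A = E × (1.142/1825) = 123.3 MPa.

σ ≈ 123 MPa (compressive)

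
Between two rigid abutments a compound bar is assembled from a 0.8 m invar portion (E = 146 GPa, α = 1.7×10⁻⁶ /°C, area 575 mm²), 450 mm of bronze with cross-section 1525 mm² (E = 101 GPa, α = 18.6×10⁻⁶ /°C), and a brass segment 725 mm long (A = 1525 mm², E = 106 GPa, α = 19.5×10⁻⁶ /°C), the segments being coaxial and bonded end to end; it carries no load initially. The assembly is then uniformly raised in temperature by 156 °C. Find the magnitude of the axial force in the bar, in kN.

Free thermal expansion of the whole bar: Σ αᵢΔT Lᵢ = 1.7×10⁻⁶×156×800 + 18.6×10⁻⁶×156×450 + 19.5×10⁻⁶×156×725 = 3.723 mm.
Since the ends are fixed, an axial force P builds up, equal in every segment, with P · Σ Lᵢ/(AᵢEᵢ) = δ_free.
Σ Lᵢ/(AᵢEᵢ) = 800/(575×146×10³) + 450/(1525×101×10³) + 725/(1525×106×10³) = 1.694×10⁻⁵ mm/N.
So P = 3.723 / 1.694×10⁻⁵ = 219.8 kN, compressive.

P ≈ 220 kN (compressive)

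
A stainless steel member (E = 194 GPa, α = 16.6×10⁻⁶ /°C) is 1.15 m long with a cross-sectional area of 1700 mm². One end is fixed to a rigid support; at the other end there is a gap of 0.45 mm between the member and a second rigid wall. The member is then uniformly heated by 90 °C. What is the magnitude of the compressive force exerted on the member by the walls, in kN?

P ≈ 364 kN

Free thermal elongation = αΔT L = 16.6×10⁻⁶ × 90 × 1150 = 1.718 mm.
After closing the 0.45 mm clearance, 1.718 − 0.45 = 1.268 mm of expansion remains to be suppressed by the wall.
So σ = E(δ_free − g)/L = 194×10³ × 1.268/1150 = 213.9 MPa.
P = σA = 213.9 × 1700 = 363.7 kN.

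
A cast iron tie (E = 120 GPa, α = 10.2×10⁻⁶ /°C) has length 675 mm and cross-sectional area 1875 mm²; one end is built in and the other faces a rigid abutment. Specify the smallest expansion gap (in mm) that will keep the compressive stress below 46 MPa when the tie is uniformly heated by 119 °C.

g ≈ 0.561 mm

With no wall the tie would lengthen by αΔT L = 10.2×10⁻⁶ × 119 × 675 = 0.8193 mm.
A stress of 46 MPa corresponds to the wall pushing the tie back by σL/E = 46×675/(120×10³) = 0.2587 mm.
The gap must absorb the remainder: g_min = 0.8193 − 0.2587 = 0.5606 mm.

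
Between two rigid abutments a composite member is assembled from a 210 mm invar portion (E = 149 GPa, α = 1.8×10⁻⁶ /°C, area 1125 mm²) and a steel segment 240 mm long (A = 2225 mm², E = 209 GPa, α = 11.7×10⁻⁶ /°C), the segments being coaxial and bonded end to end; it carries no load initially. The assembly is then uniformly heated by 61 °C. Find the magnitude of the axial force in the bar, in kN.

With the walls removed the bar would change length by δ_free = Σ αᵢΔT Lᵢ = 1.8×10⁻⁶×61×210 + 11.7×10⁻⁶×61×240 = 0.1943 mm.
The walls prevent any net length change, so an axial force P (same in every segment) develops. Compatibility: P · Σ Lᵢ/(AᵢEᵢ) = δ_free.
The series flexibility is Σ Lᵢ/(AᵢEᵢ) = 210/(1125×149×10³) + 240/(2225×209×10³) = 1.769×10⁻⁶ mm/N.
So P = 0.1943 / 1.769×10⁻⁶ = 109.9 kN, compressive.

P ≈ 110 kN (compressive)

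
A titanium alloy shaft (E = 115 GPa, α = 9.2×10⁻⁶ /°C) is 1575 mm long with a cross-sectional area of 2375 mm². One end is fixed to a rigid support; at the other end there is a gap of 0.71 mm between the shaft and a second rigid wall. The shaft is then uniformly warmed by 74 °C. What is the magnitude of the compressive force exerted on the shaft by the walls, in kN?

If the wall were absent the shaft would grow by αΔT L = 9.2×10⁻⁶ × 74 × 1575 = 1.072 mm.
After closing the 0.71 mm clearance, 1.072 − 0.71 = 0.3623 mm of expansion remains to be suppressed by the wall.
So σ = E(δ_free − g)/L = 115×10³ × 0.3623/1575 = 26.45 MPa.
Force on the wall = σA = 26.45 × 2375 mm² = 62.82 kN.

P ≈ 62.8 kN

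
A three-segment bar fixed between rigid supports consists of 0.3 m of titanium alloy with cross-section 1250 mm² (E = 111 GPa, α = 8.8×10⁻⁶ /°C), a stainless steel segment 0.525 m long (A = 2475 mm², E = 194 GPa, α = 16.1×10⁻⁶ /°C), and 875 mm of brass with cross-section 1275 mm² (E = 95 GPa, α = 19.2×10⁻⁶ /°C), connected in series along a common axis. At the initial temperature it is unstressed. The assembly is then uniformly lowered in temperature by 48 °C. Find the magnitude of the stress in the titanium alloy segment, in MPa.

σ ≈ 102 MPa (tensile)

If the supports were absent, the total length change would be Σ αᵢΔT Lᵢ = 8.8×10⁻⁶×48×300 + 16.1×10⁻⁶×48×525 + 19.2×10⁻⁶×48×875 = 1.339 mm.
The rigid supports impose zero overall length change; the single axial force P common to all segments must satisfy P Σ Lᵢ/(AᵢEᵢ) = δ_free.
Σ Lᵢ/(AᵢEᵢ) = 300/(1250×111×10³) + 525/(2475×194×10³) + 875/(1275×95×10³) = 1.048×10⁻⁵ mm/N.
Hence P = δ_free / Σ(L/AE) = 1.339/1.048×10⁻⁵ = 127.8 kN (tensile).
σ_{titanium alloy} = P / A = 127800 / 1250 = 102.2 MPa.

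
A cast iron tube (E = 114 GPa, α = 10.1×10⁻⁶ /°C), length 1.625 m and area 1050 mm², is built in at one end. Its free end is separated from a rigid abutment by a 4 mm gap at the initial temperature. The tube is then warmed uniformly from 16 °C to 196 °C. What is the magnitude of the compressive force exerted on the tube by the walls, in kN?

P ≈ 0 kN

If the wall were absent the tube would grow by αΔT L = 10.1×10⁻⁶ × 180 × 1625 = 2.954 mm.
This is smaller than the 4 mm clearance, so the tube expands freely without reaching the stop — the stress is zero.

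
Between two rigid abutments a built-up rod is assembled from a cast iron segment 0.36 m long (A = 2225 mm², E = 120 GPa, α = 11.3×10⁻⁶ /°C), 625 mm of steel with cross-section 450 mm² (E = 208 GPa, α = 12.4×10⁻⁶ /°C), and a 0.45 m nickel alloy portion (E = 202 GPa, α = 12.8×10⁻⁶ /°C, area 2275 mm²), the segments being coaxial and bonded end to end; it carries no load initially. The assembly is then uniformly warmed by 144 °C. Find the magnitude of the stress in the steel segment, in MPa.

If the supports were absent, the total length change would be Σ αᵢΔT Lᵢ = 11.3×10⁻⁶×144×360 + 12.4×10⁻⁶×144×625 + 12.8×10⁻⁶×144×450 = 2.531 mm.
The rigid supports impose zero overall length change; the single axial force P common to all segments must satisfy P Σ Lᵢ/(AᵢEᵢ) = δ_free.
Σ Lᵢ/(AᵢEᵢ) = 360/(2225×120×10³) + 625/(450×208×10³) + 450/(2275×202×10³) = 9.005×10⁻⁶ mm/N.
P = 2.531 / 9.005×10⁻⁶ = 281100 N = 281.1 kN, compressive.
σ_{steel} = P / A = 281100 / 450 = 624.7 MPa.

σ ≈ 625 MPa (compressive)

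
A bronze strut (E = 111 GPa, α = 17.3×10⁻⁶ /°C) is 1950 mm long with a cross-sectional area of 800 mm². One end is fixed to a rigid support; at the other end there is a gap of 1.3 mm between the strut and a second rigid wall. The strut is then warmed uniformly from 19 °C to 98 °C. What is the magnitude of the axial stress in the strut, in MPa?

Free thermal elongation = αΔT L = 17.3×10⁻⁶ × 79 × 1950 = 2.665 mm.
After closing the 1.3 mm clearance, 2.665 − 1.3 = 1.365 mm of expansion remains to be suppressed by the wall.
So σ = E(δ_free − g)/L = 111×10³ × 1.365/1950 = 77.7 MPa.

σ ≈ 77.7 MPa (compressive)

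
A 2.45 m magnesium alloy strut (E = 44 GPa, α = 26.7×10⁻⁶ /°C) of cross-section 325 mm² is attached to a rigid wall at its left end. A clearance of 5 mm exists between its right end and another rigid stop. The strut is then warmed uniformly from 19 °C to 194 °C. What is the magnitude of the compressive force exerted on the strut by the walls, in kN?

Free thermal elongation = αΔT L = 26.7×10⁻⁶ × 175 × 2450 = 11.45 mm.
The gap closes (δ_free > 5 mm) and the wall then resists a further 11.45 − 5 = 6.448 mm of expansion.
Compatibility: PL/(AE) = 6.448 mm, so σ = P/A = E × (6.448/2450) = 115.8 MPa.
P = σA = 115.8 × 325 = 37.63 kN.

P ≈ 37.6 kN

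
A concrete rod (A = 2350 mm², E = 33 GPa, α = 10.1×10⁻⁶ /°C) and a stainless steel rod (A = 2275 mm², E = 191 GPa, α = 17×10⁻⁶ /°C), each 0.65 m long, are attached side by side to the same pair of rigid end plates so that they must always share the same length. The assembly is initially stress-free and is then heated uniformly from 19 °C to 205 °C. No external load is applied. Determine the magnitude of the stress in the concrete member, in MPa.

Both members must finish at the same length. With the larger α, the stainless steel tends to over-expand; the plates restrain it, putting the stainless steel in compression and the concrete in tension. With no external load the two internal forces are equal and opposite, magnitude P.
Compatibility of the two members (thermal + elastic change equal): (α₁ − α₂)ΔT = P·[1/(A₁E₁) + 1/(A₂E₂)].
|α₁ − α₂|·ΔT = 6.9×10⁻⁶ × 186 = 0.001283.
1/(A₁E₁) + 1/(A₂E₂) = 1/(2350×33×10³) + 1/(2275×191×10³) = 1.52×10⁻⁸ N⁻¹.
P = 0.001283 / 1.52×10⁻⁸ = 84450 N = 84.45 kN.
σ_{concrete} = P/A₁ = 84450/2350 = 35.94 MPa, tensile.

σ ≈ 35.9 MPa (tensile)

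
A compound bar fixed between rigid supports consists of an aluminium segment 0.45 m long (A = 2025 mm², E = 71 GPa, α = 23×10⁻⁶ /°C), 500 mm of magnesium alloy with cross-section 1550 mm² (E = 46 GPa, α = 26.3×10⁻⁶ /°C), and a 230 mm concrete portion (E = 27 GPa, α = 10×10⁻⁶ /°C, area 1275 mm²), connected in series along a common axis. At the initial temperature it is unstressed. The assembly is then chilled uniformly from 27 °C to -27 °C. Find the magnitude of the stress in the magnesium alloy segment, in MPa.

σ ≈ 53.4 MPa (tensile)

Free thermal contraction of the whole bar: Σ αᵢΔT Lᵢ = 23×10⁻⁶×54×450 + 26.3×10⁻⁶×54×500 + 10×10⁻⁶×54×230 = 1.393 mm.
The rigid supports impose zero overall length change; the single axial force P common to all segments must satisfy P Σ Lᵢ/(AᵢEᵢ) = δ_free.
Σ Lᵢ/(AᵢEᵢ) = 450/(2025×71×10³) + 500/(1550×46×10³) + 230/(1275×27×10³) = 1.682×10⁻⁵ mm/N.
Hence P = δ_free / Σ(L/AE) = 1.393/1.682×10⁻⁵ = 82.81 kN (tensile).
σ_{magnesium alloy} = P / A = 82810 / 1550 = 53.43 MPa.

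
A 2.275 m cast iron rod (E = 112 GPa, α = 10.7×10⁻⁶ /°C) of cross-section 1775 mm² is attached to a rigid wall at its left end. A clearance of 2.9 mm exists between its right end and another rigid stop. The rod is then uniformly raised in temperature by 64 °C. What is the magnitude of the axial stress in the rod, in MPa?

σ ≈ 0 MPa

Unrestrained expansion: δ_free = αΔT L = 10.7×10⁻⁶ × 64 × 2275 = 1.558 mm.
This is smaller than the 2.9 mm clearance, so the rod expands freely without reaching the stop — the stress is zero.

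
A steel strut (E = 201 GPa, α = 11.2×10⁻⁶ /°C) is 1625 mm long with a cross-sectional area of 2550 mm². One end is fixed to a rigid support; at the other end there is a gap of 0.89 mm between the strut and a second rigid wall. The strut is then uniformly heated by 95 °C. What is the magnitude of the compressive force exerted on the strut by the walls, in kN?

Free thermal elongation = αΔT L = 11.2×10⁻⁶ × 95 × 1625 = 1.729 mm.
This exceeds the 0.89 mm gap, so the wall pushes back. The portion of expansion that must be recovered elastically is δ_free − gap = 1.729 − 0.89 = 0.839 mm.
So σ = E(δ_free − g)/L = 201×10³ × 0.839/1625 = 103.8 MPa.
P = σA = 103.8 × 2550 = 264.6 kN.

P ≈ 265 kN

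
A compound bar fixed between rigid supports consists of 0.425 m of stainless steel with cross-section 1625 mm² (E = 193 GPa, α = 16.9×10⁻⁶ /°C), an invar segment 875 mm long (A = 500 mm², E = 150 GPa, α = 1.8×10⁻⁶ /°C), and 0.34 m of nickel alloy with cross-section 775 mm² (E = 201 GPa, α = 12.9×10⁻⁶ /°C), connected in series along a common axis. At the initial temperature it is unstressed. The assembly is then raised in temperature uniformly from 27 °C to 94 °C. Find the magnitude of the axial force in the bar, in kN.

Free thermal expansion of the whole bar: Σ αᵢΔT Lᵢ = 16.9×10⁻⁶×67×425 + 1.8×10⁻⁶×67×875 + 12.9×10⁻⁶×67×340 = 0.8806 mm.
The walls prevent any net length change, so an axial force P (same in every segment) develops. Compatibility: P · Σ Lᵢ/(AᵢEᵢ) = δ_free.
The series flexibility is Σ Lᵢ/(AᵢEᵢ) = 425/(1625×193×10³) + 875/(500×150×10³) + 340/(775×201×10³) = 1.52×10⁻⁵ mm/N.
P = 0.8806 / 1.52×10⁻⁵ = 57920 N = 57.92 kN, compressive.

P ≈ 57.9 kN (compressive)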